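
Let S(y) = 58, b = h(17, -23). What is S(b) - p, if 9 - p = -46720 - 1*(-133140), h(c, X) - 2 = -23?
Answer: 86469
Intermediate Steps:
h(c, X) = -21 (h(c, X) = 2 - 23 = -21)
b = -21
p = -86411 (p = 9 - (-46720 - 1*(-133140)) = 9 - (-46720 + 133140) = 9 - 1*86420 = 9 - 86420 = -86411)
S(b) - p = 58 - 1*(-86411) = 58 + 86411 = 86469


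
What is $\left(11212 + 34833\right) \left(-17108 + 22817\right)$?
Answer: $262870905$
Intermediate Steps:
$\left(11212 + 34833\right) \left(-17108 + 22817\right) = 46045 \cdot 5709 = 262870905$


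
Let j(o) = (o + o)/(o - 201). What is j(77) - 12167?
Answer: -754431/62 ≈ -12168.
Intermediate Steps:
j(o) = 2*o/(-201 + o) (j(o) = (2*o)/(-201 + o) = 2*o/(-201 + o))
j(77) - 12167 = 2*77/(-201 + 77) - 12167 = 2*77/(-124) - 12167 = 2*77*(-1/124) - 12167 = -77/62 - 12167 = -754431/62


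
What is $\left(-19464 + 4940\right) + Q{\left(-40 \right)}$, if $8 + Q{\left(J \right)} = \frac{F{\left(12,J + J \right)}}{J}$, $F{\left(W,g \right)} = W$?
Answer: $- \frac{145323}{10} \approx -14532.0$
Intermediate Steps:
$Q{\left(J \right)} = -8 + \frac{12}{J}$
$\left(-19464 + 4940\right) + Q{\left(-40 \right)} = \left(-19464 + 4940\right) - \left(8 - \frac{12}{-40}\right) = -14524 + \left(-8 + 12 \left(- \frac{1}{40}\right)\right) = -14524 - \frac{83}{10} = - \frac{145323}{10}$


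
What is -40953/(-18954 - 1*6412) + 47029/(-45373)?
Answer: 60474805/104630138 ≈ 0.57799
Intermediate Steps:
-40953/(-18954 - 1*6412) + 47029/(-45373) = -40953/(-18954 - 6412) + 47029*(-1/45373) = -40953/(-25366) - 47029/45373 = -40953*(-1/25366) - 47029/45373 = 3723/2306 - 47029/45373 = 60474805/104630138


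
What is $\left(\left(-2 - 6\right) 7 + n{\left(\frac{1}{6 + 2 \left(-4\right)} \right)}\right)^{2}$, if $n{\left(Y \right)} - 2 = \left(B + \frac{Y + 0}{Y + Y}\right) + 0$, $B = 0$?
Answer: $\frac{11449}{4} \approx 2862.3$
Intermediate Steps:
$n{\left(Y \right)} = \frac{5}{2}$ ($n{\left(Y \right)} = 2 + \left(\left(0 + \frac{Y + 0}{Y + Y}\right) + 0\right) = 2 + \left(\left(0 + \frac{Y}{2 Y}\right) + 0\right) = 2 + \left(\left(0 + Y \frac{1}{2 Y}\right) + 0\right) = 2 + \left(\left(0 + \frac{1}{2}\right) + 0\right) = 2 + \left(\frac{1}{2} + 0\right) = 2 + \frac{1}{2} = \frac{5}{2}$)
$\left(\left(-2 - 6\right) 7 + n{\left(\frac{1}{6 + 2 \left(-4\right)} \right)}\right)^{2} = \left(\left(-2 - 6\right) 7 + \frac{5}{2}\right)^{2} = \left(\left(-8\right) 7 + \frac{5}{2}\right)^{2} = \left(-56 + \frac{5}{2}\right)^{2} = \left(- \frac{107}{2}\right)^{2} = \frac{11449}{4}$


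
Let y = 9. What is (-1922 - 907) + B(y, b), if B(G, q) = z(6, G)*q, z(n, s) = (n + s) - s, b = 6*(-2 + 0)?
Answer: -2901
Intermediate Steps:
b = -12 (b = 6*(-2) = -12)
z(n, s) = n
B(G, q) = 6*q
(-1922 - 907) + B(y, b) = (-1922 - 907) + 6*(-12) = -2829 - 72 = -2901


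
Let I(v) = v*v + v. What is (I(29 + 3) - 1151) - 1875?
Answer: -1970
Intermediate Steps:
I(v) = v + v² (I(v) = v² + v = v + v²)
(I(29 + 3) - 1151) - 1875 = ((29 + 3)*(1 + (29 + 3)) - 1151) - 1875 = (32*(1 + 32) - 1151) - 1875 = (32*33 - 1151) - 1875 = (1056 - 1151) - 1875 = -95 - 1875 = -1970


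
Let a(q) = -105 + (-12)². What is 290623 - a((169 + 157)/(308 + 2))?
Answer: 290584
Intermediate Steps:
a(q) = 39 (a(q) = -105 + 144 = 39)
290623 - a((169 + 157)/(308 + 2)) = 290623 - 1*39 = 290623 - 39 = 290584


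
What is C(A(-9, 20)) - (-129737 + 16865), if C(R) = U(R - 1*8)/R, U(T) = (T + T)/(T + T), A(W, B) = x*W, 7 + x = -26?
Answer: 33522985/297 ≈ 1.1287e+5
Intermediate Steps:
x = -33 (x = -7 - 26 = -33)
A(W, B) = -33*W
U(T) = 1 (U(T) = (2*T)/((2*T)) = (2*T)*(1/(2*T)) = 1)
C(R) = 1/R
C(A(-9, 20)) - (-129737 + 16865) = 1/(-33*(-9)) - (-129737 + 16865) = 1/297 - 1*(-112872) = 1/297 + 112872 = 33522985/297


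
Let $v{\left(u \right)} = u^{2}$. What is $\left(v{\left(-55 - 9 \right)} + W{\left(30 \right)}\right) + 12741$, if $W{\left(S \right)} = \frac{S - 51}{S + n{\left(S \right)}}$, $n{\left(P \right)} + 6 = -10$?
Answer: $\frac{33671}{2} \approx 16836.0$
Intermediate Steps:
$n{\left(P \right)} = -16$ ($n{\left(P \right)} = -6 - 10 = -16$)
$W{\left(S \right)} = \frac{-51 + S}{-16 + S}$ ($W{\left(S \right)} = \frac{S - 51}{S - 16} = \frac{-51 + S}{-16 + S}$)
$\left(v{\left(-55 - 9 \right)} + W{\left(30 \right)}\right) + 12741 = \left(\left(-55 - 9\right)^{2} + \frac{-51 + 30}{-16 + 30}\right) + 12741 = \left(\left(-55 - 9\right)^{2} + \frac{1}{14} \left(-21\right)\right) + 12741 = \left(\left(-64\right)^{2} + \frac{1}{14} \left(-21\right)\right) + 12741 = \left(4096 - \frac{3}{2}\right) + 12741 = \frac{8189}{2} + 12741 = \frac{33671}{2}$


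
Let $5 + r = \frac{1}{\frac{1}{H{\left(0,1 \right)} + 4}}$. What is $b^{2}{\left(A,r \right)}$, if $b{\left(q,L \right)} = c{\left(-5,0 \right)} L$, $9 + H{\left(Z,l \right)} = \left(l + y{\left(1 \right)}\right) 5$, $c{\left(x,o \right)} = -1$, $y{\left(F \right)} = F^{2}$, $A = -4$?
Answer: $0$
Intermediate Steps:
$H{\left(Z,l \right)} = -4 + 5 l$ ($H{\left(Z,l \right)} = -9 + \left(l + 1^{2}\right) 5 = -9 + \left(l + 1\right) 5 = -9 + \left(1 + l\right) 5 = -9 + \left(5 + 5 l\right) = -4 + 5 l$)
$r = 0$ ($r = -5 + \frac{1}{\frac{1}{\left(-4 + 5 \cdot 1\right) + 4}} = -5 + \frac{1}{\frac{1}{\left(-4 + 5\right) + 4}} = -5 + \frac{1}{\frac{1}{1 + 4}} = -5 + \frac{1}{\frac{1}{5}} = -5 + 5 = 0$)
$b{\left(q,L \right)} = - L$
$b^{2}{\left(A,r \right)} = \left(\left(-1\right) 0\right)^{2} = 0^{2} = 0$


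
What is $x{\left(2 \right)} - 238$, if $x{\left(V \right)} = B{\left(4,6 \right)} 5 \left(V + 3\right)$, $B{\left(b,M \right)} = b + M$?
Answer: $12$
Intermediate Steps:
$B{\left(b,M \right)} = M + b$
$x{\left(V \right)} = 150 + 50 V$ ($x{\left(V \right)} = \left(6 + 4\right) 5 \left(V + 3\right) = 10 \cdot 5 \left(3 + V\right) = 50 \left(3 + V\right) = 150 + 50 V$)
$x{\left(2 \right)} - 238 = \left(150 + 50 \cdot 2\right) - 238 = \left(150 + 100\right) - 238 = 250 - 238 = 12$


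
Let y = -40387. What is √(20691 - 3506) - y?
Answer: 40387 + √17185 ≈ 40518.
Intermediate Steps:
√(20691 - 3506) - y = √(20691 - 3506) - 1*(-40387) = √17185 + 40387 = 40387 + √17185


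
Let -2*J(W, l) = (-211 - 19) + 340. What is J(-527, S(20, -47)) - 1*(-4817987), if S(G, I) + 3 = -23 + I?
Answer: 4817932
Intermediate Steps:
S(G, I) = -26 + I (S(G, I) = -3 + (-23 + I) = -26 + I)
J(W, l) = -55 (J(W, l) = -((-211 - 19) + 340)/2 = -(-230 + 340)/2 = -½*110 = -55)
J(-527, S(20, -47)) - 1*(-4817987) = -55 - 1*(-4817987) = -55 + 4817987 = 4817932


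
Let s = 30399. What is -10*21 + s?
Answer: 30189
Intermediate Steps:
-10*21 + s = -10*21 + 30399 = -210 + 30399 = 30189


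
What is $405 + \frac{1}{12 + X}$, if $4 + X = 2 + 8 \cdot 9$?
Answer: $\frac{33211}{82} \approx 405.01$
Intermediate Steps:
$X = 70$ ($X = -4 + \left(2 + 8 \cdot 9\right) = -4 + \left(2 + 72\right) = -4 + 74 = 70$)
$405 + \frac{1}{12 + X} = 405 + \frac{1}{12 + 70} = 405 + \frac{1}{82} = \frac{33211}{82}$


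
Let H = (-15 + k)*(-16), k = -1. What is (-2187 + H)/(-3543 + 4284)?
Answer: -1931/741 ≈ -2.6059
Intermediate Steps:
H = 256 (H = (-15 - 1)*(-16) = -16*(-16) = 256)
(-2187 + H)/(-3543 + 4284) = (-2187 + 256)/(-3543 + 4284) = -1931/741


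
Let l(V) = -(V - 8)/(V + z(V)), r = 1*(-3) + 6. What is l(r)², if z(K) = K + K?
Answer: 25/81 ≈ 0.30864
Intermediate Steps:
z(K) = 2*K
r = 3 (r = -3 + 6 = 3)
l(V) = -(-8 + V)/(3*V) (l(V) = -(V - 8)/(V + 2*V) = -(-8 + V)/(3*V))
l(r)² = ((⅓)*(8 - 1*3)/3)² = ((⅓)*(⅓)*(8 - 3))² = ((⅓)*(⅓)*5)² = (5/9)² = 25/81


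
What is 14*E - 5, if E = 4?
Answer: 51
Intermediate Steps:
14*E - 5 = 14*4 - 5 = 56 - 5 = 51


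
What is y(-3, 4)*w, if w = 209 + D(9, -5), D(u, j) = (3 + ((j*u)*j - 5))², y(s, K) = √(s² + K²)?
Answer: 249690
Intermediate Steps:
y(s, K) = √(K² + s²)
D(u, j) = (-2 + u*j²)² (D(u, j) = (3 + (u*j² - 5))² = (3 + (-5 + u*j²))² = (-2 + u*j²)²)
w = 49938 (w = 209 + (-2 + 9*(-5)²)² = 209 + (-2 + 9*25)² = 209 + (-2 + 225)² = 209 + 223² = 209 + 49729 = 49938)
y(-3, 4)*w = √(4² + (-3)²)*49938 = √(16 + 9)*49938 = √25*49938 = 5*49938 = 249690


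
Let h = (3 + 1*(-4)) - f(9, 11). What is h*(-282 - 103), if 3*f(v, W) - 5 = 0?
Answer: 3080/3 ≈ 1026.7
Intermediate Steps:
f(v, W) = 5/3 (f(v, W) = 5/3 + (⅓)*0 = 5/3 + 0 = 5/3)
h = -8/3 (h = (3 + 1*(-4)) - 1*5/3 = (3 - 4) - 5/3 = -1 - 5/3 = -8/3 ≈ -2.6667)
h*(-282 - 103) = -8*(-282 - 103)/3 = -8/3*(-385) = 3080/3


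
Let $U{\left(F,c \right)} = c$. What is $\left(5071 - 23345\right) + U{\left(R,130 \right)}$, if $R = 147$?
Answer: $-18144$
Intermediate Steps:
$\left(5071 - 23345\right) + U{\left(R,130 \right)} = \left(5071 - 23345\right) + 130 = -18274 + 130 = -18144$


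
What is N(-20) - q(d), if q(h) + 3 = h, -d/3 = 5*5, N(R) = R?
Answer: 58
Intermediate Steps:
d = -75 (d = -15*5 = -3*25 = -75)
q(h) = -3 + h
N(-20) - q(d) = -20 - (-3 - 75) = -20 - 1*(-78) = -20 + 78 = 58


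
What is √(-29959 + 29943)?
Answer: 4*I ≈ 4.0*I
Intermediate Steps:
√(-29959 + 29943) = √(-16) = 4*I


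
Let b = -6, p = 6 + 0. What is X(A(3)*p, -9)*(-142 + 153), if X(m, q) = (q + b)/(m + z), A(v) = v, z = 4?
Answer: -15/2 ≈ -7.5000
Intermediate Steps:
p = 6
X(m, q) = (-6 + q)/(4 + m) (X(m, q) = (q - 6)/(m + 4) = (-6 + q)/(4 + m))
X(A(3)*p, -9)*(-142 + 153) = ((-6 - 9)/(4 + 3*6))*(-142 + 153) = (-15/(4 + 18))*11 = (-15/22)*11 = ((1/22)*(-15))*11 = -15/22*11 = -15/2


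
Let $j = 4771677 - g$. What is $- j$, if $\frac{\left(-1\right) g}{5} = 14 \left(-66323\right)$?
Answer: $-129067$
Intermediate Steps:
$g = 4642610$ ($g = - 5 \cdot 14 \left(-66323\right) = \left(-5\right) \left(-928522\right) = 4642610$)
$j = 129067$ ($j = 4771677 - 4642610 = 129067$)
$- j = \left(-1\right) 129067 = -129067$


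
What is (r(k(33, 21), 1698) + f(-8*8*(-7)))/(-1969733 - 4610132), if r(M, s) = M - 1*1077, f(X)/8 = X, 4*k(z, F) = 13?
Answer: -10041/26319460 ≈ -0.00038150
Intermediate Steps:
k(z, F) = 13/4 (k(z, F) = (1/4)*13 = 13/4)
f(X) = 8*X
r(M, s) = -1077 + M (r(M, s) = M - 1077 = -1077 + M)
(r(k(33, 21), 1698) + f(-8*8*(-7)))/(-1969733 - 4610132) = ((-1077 + 13/4) + 8*(-8*8*(-7)))/(-1969733 - 4610132) = (-4295/4 + 8*(-64*(-7)))/(-6579865) = (-4295/4 + 8*448)*(-1/6579865) = (-4295/4 + 3584)*(-1/6579865) = (10041/4)*(-1/6579865) = -10041/26319460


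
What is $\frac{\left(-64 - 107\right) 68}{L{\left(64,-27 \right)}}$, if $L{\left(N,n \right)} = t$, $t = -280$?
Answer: $\frac{2907}{70} \approx 41.529$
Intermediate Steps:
$L{\left(N,n \right)} = -280$
$\frac{\left(-64 - 107\right) 68}{L{\left(64,-27 \right)}} = \frac{\left(-64 - 107\right) 68}{-280} = \left(-171\right) 68 \left(- \frac{1}{280}\right) = \left(-11628\right) \left(- \frac{1}{280}\right) = \frac{2907}{70}$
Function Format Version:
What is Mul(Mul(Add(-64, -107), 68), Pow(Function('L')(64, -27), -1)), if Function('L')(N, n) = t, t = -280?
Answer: Rational(2907, 70) ≈ 41.529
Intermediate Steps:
Function('L')(N, n) = -280
Mul(Mul(Add(-64, -107), 68), Pow(Function('L')(64, -27), -1)) = Mul(Mul(Add(-64, -107), 68), Pow(-280, -1)) = Mul(Mul(-171, 68), Rational(-1, 280)) = Mul(-11628, Rational(-1, 280)) = Rational(2907, 70)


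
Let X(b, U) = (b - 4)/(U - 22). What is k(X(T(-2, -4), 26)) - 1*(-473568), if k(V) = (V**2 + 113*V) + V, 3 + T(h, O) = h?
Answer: 7573065/16 ≈ 4.7332e+5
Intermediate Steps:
T(h, O) = -3 + h
X(b, U) = (-4 + b)/(-22 + U)
k(V) = V**2 + 114*V
k(X(T(-2, -4), 26)) - 1*(-473568) = ((-4 + (-3 - 2))/(-22 + 26))*(114 + (-4 + (-3 - 2))/(-22 + 26)) - 1*(-473568) = ((-4 - 5)/4)*(114 + (-4 - 5)/4) + 473568 = ((1/4)*(-9))*(114 + (1/4)*(-9)) + 473568 = -9*(114 - 9/4)/4 + 473568 = -9/4*447/4 + 473568 = -4023/16 + 473568 = 7573065/16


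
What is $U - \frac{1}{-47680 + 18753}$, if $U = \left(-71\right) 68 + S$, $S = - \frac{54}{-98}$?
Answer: $- \frac{6842537166}{1417423} \approx -4827.4$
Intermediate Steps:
$S = \frac{27}{49}$ ($S = \left(-54\right) \left(- \frac{1}{98}\right) = \frac{27}{49} \approx 0.55102$)
$U = - \frac{236545}{49}$ ($U = \left(-71\right) 68 + \frac{27}{49} = -4828 + \frac{27}{49} = - \frac{236545}{49} \approx -4827.4$)
$U - \frac{1}{-47680 + 18753} = - \frac{236545}{49} - \frac{1}{-47680 + 18753} = - \frac{236545}{49} - \frac{1}{-28927} = - \frac{236545}{49} - - \frac{1}{28927} = - \frac{236545}{49} + \frac{1}{28927} = - \frac{6842537166}{1417423}$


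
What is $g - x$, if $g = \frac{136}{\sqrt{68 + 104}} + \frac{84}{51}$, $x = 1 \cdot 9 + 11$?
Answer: $- \frac{312}{17} + \frac{68 \sqrt{43}}{43} \approx -7.983$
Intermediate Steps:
$x = 20$ ($x = 9 + 11 = 20$)
$g = \frac{28}{17} + \frac{68 \sqrt{43}}{43}$ ($g = \frac{136}{\sqrt{172}} + 84 \cdot \frac{1}{51} = \frac{136}{2 \sqrt{43}} + \frac{28}{17} = 136 \frac{\sqrt{43}}{86} + \frac{28}{17} = \frac{68 \sqrt{43}}{43} + \frac{28}{17} = \frac{28}{17} + \frac{68 \sqrt{43}}{43} \approx 12.017$)
$g - x = \left(\frac{28}{17} + \frac{68 \sqrt{43}}{43}\right) - 20 = - \frac{312}{17} + \frac{68 \sqrt{43}}{43}$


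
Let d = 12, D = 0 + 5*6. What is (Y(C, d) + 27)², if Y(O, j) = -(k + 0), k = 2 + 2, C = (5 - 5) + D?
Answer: 529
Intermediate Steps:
D = 30 (D = 0 + 30 = 30)
C = 30 (C = (5 - 5) + 30 = 0 + 30 = 30)
k = 4
Y(O, j) = -4 (Y(O, j) = -(4 + 0) = -1*4 = -4)
(Y(C, d) + 27)² = (-4 + 27)² = 23² = 529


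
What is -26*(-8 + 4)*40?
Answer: 4160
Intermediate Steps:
-26*(-8 + 4)*40 = -26*(-4)*40 = 104*40 = 4160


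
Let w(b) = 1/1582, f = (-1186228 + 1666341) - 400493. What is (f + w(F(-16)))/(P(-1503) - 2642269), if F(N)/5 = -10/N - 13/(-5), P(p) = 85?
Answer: -125958841/4179935088 ≈ -0.030134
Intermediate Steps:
F(N) = 13 - 50/N (F(N) = 5*(-10/N - 13/(-5)) = 5*(-10/N - 13*(-1/5)) = 5*(-10/N + 13/5) = 5*(13/5 - 10/N) = 13 - 50/N)
f = 79620 (f = 480113 - 400493 = 79620)
w(b) = 1/1582
(f + w(F(-16)))/(P(-1503) - 2642269) = (79620 + 1/1582)/(85 - 2642269) = (125958841/1582)/(-2642184) = (125958841/1582)*(-1/2642184) = -125958841/4179935088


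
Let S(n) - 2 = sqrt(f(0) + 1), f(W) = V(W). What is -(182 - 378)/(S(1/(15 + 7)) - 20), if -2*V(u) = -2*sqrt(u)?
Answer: -196/17 ≈ -11.529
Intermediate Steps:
V(u) = sqrt(u) (V(u) = -(-1)*sqrt(u) = sqrt(u))
f(W) = sqrt(W)
S(n) = 3 (S(n) = 2 + sqrt(sqrt(0) + 1) = 2 + sqrt(0 + 1) = 2 + sqrt(1) = 2 + 1 = 3)
-(182 - 378)/(S(1/(15 + 7)) - 20) = -(182 - 378)/(3 - 20) = -(-196)/(-17) = -(-196)*(-1)/17 = -1*196/17 = -196/17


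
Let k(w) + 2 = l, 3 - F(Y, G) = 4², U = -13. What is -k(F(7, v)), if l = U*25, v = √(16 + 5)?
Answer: 327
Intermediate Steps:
v = √21 ≈ 4.5826
F(Y, G) = -13 (F(Y, G) = 3 - 1*4² = 3 - 1*16 = 3 - 16 = -13)
l = -325 (l = -13*25 = -325)
k(w) = -327 (k(w) = -2 - 325 = -327)
-k(F(7, v)) = -1*(-327) = 327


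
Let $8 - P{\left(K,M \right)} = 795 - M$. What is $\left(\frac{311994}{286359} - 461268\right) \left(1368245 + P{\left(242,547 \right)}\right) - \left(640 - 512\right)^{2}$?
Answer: $- \frac{60232318345861982}{95453} \approx -6.3102 \cdot 10^{11}$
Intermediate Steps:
$P{\left(K,M \right)} = -787 + M$ ($P{\left(K,M \right)} = 8 - \left(795 - M\right) = 8 + \left(-795 + M\right) = -787 + M$)
$\left(\frac{311994}{286359} - 461268\right) \left(1368245 + P{\left(242,547 \right)}\right) - \left(640 - 512\right)^{2} = \left(\frac{311994}{286359} - 461268\right) \left(1368245 + \left(-787 + 547\right)\right) - \left(640 - 512\right)^{2} = \left(311994 \cdot \frac{1}{286359} - 461268\right) \left(1368245 - 240\right) - 128^{2} = \left(\frac{103998}{95453} - 461268\right) 1368005 - 16384 = \left(- \frac{44029310406}{95453}\right) 1368005 - 16384 = - \frac{60232316781960030}{95453} - 16384 = - \frac{60232318345861982}{95453}$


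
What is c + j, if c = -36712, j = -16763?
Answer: -53475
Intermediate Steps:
c + j = -36712 - 16763 = -53475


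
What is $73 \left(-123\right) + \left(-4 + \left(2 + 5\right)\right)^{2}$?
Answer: $-8970$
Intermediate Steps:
$73 \left(-123\right) + \left(-4 + \left(2 + 5\right)\right)^{2} = -8979 + \left(-4 + 7\right)^{2} = -8979 + 3^{2} = -8979 + 9 = -8970$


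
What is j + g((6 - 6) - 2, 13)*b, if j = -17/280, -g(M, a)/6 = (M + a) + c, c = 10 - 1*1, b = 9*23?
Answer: -6955217/280 ≈ -24840.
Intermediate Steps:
b = 207
c = 9 (c = 10 - 1 = 9)
g(M, a) = -54 - 6*M - 6*a (g(M, a) = -6*((M + a) + 9) = -6*(9 + M + a) = -54 - 6*M - 6*a)
j = -17/280 (j = -17*1/280 = -17/280 ≈ -0.060714)
j + g((6 - 6) - 2, 13)*b = -17/280 + (-54 - 6*((6 - 6) - 2) - 6*13)*207 = -17/280 + (-54 - 6*(0 - 2) - 78)*207 = -17/280 + (-54 - 6*(-2) - 78)*207 = -17/280 + (-54 + 12 - 78)*207 = -17/280 - 120*207 = -17/280 - 24840 = -6955217/280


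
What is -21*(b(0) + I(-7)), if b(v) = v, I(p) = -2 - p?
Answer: -105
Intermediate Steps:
-21*(b(0) + I(-7)) = -21*(0 + (-2 - 1*(-7))) = -21*(0 + (-2 + 7)) = -21*(0 + 5) = -21*5 = -105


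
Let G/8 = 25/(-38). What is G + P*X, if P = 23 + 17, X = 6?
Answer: 4460/19 ≈ 234.74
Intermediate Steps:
P = 40
G = -100/19 (G = 8*(25/(-38)) = 8*(25*(-1/38)) = 8*(-25/38) = -100/19 ≈ -5.2632)
G + P*X = -100/19 + 40*6 = -100/19 + 240 = 4460/19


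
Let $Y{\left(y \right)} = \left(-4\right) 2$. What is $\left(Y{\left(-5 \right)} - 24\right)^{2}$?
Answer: $1024$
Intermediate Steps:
$Y{\left(y \right)} = -8$
$\left(Y{\left(-5 \right)} - 24\right)^{2} = \left(-8 - 24\right)^{2} = \left(-32\right)^{2} = 1024$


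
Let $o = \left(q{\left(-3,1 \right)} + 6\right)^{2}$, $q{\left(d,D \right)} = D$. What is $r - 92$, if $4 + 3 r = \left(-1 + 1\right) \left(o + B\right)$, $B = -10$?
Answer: $- \frac{280}{3} \approx -93.333$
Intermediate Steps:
$o = 49$ ($o = \left(1 + 6\right)^{2} = 7^{2} = 49$)
$r = - \frac{4}{3}$ ($r = - \frac{4}{3} + \frac{\left(-1 + 1\right) \left(49 - 10\right)}{3} = - \frac{4}{3} + \frac{0 \cdot 39}{3} = - \frac{4}{3} + \frac{1}{3} \cdot 0 = - \frac{4}{3} + 0 = - \frac{4}{3} \approx -1.3333$)
$r - 92 = - \frac{4}{3} - 92 = - \frac{280}{3}$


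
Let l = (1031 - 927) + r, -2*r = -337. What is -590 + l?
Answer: -635/2 ≈ -317.50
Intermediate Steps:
r = 337/2 (r = -1/2*(-337) = 337/2 ≈ 168.50)
l = 545/2 (l = (1031 - 927) + 337/2 = 104 + 337/2 = 545/2 ≈ 272.50)
-590 + l = -590 + 545/2 = -635/2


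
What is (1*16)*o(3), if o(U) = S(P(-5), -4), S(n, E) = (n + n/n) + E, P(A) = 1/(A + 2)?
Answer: -160/3 ≈ -53.333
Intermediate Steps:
P(A) = 1/(2 + A)
S(n, E) = 1 + E + n (S(n, E) = (n + 1) + E = (1 + n) + E = 1 + E + n)
o(U) = -10/3 (o(U) = 1 - 4 + 1/(2 - 5) = 1 - 4 + 1/(-3) = 1 - 4 - ⅓ = -10/3)
(1*16)*o(3) = (1*16)*(-10/3) = 16*(-10/3) = -160/3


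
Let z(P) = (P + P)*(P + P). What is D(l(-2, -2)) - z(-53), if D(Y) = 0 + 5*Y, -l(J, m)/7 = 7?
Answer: -11481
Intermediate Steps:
z(P) = 4*P² (z(P) = (2*P)*(2*P) = 4*P²)
l(J, m) = -49 (l(J, m) = -7*7 = -49)
D(Y) = 5*Y
D(l(-2, -2)) - z(-53) = 5*(-49) - 4*(-53)² = -245 - 4*2809 = -245 - 1*11236 = -245 - 11236 = -11481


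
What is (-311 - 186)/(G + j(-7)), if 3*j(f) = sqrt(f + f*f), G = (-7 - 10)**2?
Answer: -430899/250549 + 497*sqrt(42)/250549 ≈ -1.7070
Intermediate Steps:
G = 289 (G = (-17)**2 = 289)
j(f) = sqrt(f + f**2)/3 (j(f) = sqrt(f + f*f)/3 = sqrt(f + f**2)/3)
(-311 - 186)/(G + j(-7)) = (-311 - 186)/(289 + sqrt(-7*(1 - 7))/3) = -497/(289 + sqrt(-7*(-6))/3) = -497/(289 + sqrt(42)/3)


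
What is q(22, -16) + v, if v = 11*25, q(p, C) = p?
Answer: 297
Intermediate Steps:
v = 275
q(22, -16) + v = 22 + 275 = 297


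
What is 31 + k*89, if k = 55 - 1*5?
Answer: 4481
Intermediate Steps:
k = 50 (k = 55 - 5 = 50)
31 + k*89 = 31 + 50*89 = 31 + 4450 = 4481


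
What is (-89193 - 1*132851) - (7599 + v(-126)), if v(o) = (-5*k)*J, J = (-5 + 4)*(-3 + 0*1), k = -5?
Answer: -229718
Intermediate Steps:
J = 3 (J = -(-3 + 0) = -1*(-3) = 3)
v(o) = 75 (v(o) = -5*(-5)*3 = 25*3 = 75)
(-89193 - 1*132851) - (7599 + v(-126)) = (-89193 - 1*132851) - (7599 + 75) = (-89193 - 132851) - 1*7674 = -222044 - 7674 = -229718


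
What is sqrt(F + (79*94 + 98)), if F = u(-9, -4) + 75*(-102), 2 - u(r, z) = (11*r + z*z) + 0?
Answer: I*sqrt(41) ≈ 6.4031*I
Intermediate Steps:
u(r, z) = 2 - z**2 - 11*r (u(r, z) = 2 - ((11*r + z*z) + 0) = 2 - ((11*r + z**2) + 0) = 2 - ((z**2 + 11*r) + 0) = 2 - (z**2 + 11*r) = 2 + (-z**2 - 11*r) = 2 - z**2 - 11*r)
F = -7565 (F = (2 - 1*(-4)**2 - 11*(-9)) + 75*(-102) = (2 - 1*16 + 99) - 7650 = (2 - 16 + 99) - 7650 = 85 - 7650 = -7565)
sqrt(F + (79*94 + 98)) = sqrt(-7565 + (79*94 + 98)) = sqrt(-7565 + (7426 + 98)) = sqrt(-7565 + 7524) = sqrt(-41) = I*sqrt(41)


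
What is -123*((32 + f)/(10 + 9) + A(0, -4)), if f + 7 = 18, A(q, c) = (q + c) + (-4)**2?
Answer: -33333/19 ≈ -1754.4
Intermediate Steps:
A(q, c) = 16 + c + q (A(q, c) = (c + q) + 16 = 16 + c + q)
f = 11 (f = -7 + 18 = 11)
-123*((32 + f)/(10 + 9) + A(0, -4)) = -123*((32 + 11)/(10 + 9) + (16 - 4 + 0)) = -123*(43/19 + 12) = -123*271/19 = -33333/19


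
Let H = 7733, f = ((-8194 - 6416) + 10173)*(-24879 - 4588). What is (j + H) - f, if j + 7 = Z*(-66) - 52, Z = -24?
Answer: -130735821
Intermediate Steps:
j = 1525 (j = -7 + (-24*(-66) - 52) = -7 + (1584 - 52) = -7 + 1532 = 1525)
f = 130745079 (f = (-14610 + 10173)*(-29467) = -4437*(-29467) = 130745079)
(j + H) - f = (1525 + 7733) - 1*130745079 = 9258 - 130745079 = -130735821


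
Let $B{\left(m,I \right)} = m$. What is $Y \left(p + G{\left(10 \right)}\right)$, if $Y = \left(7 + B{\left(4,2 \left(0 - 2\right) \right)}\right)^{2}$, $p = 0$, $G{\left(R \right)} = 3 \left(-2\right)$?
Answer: $-726$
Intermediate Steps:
$G{\left(R \right)} = -6$
$Y = 121$ ($Y = \left(7 + 4\right)^{2} = 11^{2} = 121$)
$Y \left(p + G{\left(10 \right)}\right) = 121 \left(0 - 6\right) = 121 \left(-6\right) = -726$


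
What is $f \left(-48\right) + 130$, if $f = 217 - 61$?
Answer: $-7358$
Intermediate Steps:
$f = 156$ ($f = 217 - 61 = 156$)
$f \left(-48\right) + 130 = 156 \left(-48\right) + 130 = -7488 + 130 = -7358$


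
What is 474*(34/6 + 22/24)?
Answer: 6241/2 ≈ 3120.5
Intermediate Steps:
474*(34/6 + 22/24) = 474*(34*(⅙) + 22*(1/24)) = 474*(17/3 + 11/12) = 474*(79/12) = 6241/2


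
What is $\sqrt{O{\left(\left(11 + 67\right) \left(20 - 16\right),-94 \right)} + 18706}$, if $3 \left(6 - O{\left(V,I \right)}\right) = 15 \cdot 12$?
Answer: $2 \sqrt{4663} \approx 136.57$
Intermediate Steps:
$O{\left(V,I \right)} = -54$ ($O{\left(V,I \right)} = 6 - \frac{15 \cdot 12}{3} = 6 - 60 = -54$)
$\sqrt{O{\left(\left(11 + 67\right) \left(20 - 16\right),-94 \right)} + 18706} = \sqrt{-54 + 18706} = \sqrt{18652} = 2 \sqrt{4663}$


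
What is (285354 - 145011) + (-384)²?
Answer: 287799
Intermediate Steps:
(285354 - 145011) + (-384)² = 140343 + 147456 = 287799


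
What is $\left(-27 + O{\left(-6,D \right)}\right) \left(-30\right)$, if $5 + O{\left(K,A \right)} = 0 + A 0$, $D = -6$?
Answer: $960$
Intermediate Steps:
$O{\left(K,A \right)} = -5$ ($O{\left(K,A \right)} = -5 + \left(0 + A 0\right) = -5 + \left(0 + 0\right) = -5 + 0 = -5$)
$\left(-27 + O{\left(-6,D \right)}\right) \left(-30\right) = \left(-27 - 5\right) \left(-30\right) = \left(-32\right) \left(-30\right) = 960$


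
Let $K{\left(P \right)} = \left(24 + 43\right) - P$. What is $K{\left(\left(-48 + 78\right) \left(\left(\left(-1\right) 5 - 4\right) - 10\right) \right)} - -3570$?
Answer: $4207$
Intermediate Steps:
$K{\left(P \right)} = 67 - P$
$K{\left(\left(-48 + 78\right) \left(\left(\left(-1\right) 5 - 4\right) - 10\right) \right)} - -3570 = \left(67 - \left(-48 + 78\right) \left(\left(\left(-1\right) 5 - 4\right) - 10\right)\right) - -3570 = \left(67 - 30 \left(\left(-5 - 4\right) - 10\right)\right) + 3570 = \left(67 - 30 \left(-9 - 10\right)\right) + 3570 = \left(67 - 30 \left(-19\right)\right) + 3570 = \left(67 - -570\right) + 3570 = \left(67 + 570\right) + 3570 = 637 + 3570 = 4207$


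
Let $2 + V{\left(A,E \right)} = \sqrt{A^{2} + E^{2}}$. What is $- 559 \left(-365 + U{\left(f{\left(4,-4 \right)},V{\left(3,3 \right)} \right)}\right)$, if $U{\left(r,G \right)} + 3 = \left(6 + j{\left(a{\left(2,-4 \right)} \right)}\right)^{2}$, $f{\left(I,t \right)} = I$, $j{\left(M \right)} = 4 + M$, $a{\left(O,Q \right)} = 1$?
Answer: $138073$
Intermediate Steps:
$V{\left(A,E \right)} = -2 + \sqrt{A^{2} + E^{2}}$
$U{\left(r,G \right)} = 118$ ($U{\left(r,G \right)} = -3 + \left(6 + \left(4 + 1\right)\right)^{2} = -3 + \left(6 + 5\right)^{2} = -3 + 11^{2} = -3 + 121 = 118$)
$- 559 \left(-365 + U{\left(f{\left(4,-4 \right)},V{\left(3,3 \right)} \right)}\right) = - 559 \left(-365 + 118\right) = \left(-559\right) \left(-247\right) = 138073$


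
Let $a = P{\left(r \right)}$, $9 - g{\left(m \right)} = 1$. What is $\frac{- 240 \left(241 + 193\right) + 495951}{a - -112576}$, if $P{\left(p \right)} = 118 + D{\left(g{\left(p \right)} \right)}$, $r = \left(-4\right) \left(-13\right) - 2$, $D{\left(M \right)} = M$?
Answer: $\frac{391791}{112702} \approx 3.4763$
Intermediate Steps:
$g{\left(m \right)} = 8$ ($g{\left(m \right)} = 9 - 1 = 8$)
$r = 50$ ($r = 52 - 2 = 50$)
$P{\left(p \right)} = 126$ ($P{\left(p \right)} = 118 + 8 = 126$)
$a = 126$
$\frac{- 240 \left(241 + 193\right) + 495951}{a - -112576} = \frac{- 240 \left(241 + 193\right) + 495951}{126 - -112576} = \frac{\left(-240\right) 434 + 495951}{126 + 112576} = \frac{-104160 + 495951}{112702} = 391791 \cdot \frac{1}{112702} = \frac{391791}{112702}$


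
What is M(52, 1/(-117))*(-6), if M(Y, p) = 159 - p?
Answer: -37208/39 ≈ -954.05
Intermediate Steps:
M(52, 1/(-117))*(-6) = (159 - 1/(-117))*(-6) = (159 - 1*(-1/117))*(-6) = (159 + 1/117)*(-6) = (18604/117)*(-6) = -37208/39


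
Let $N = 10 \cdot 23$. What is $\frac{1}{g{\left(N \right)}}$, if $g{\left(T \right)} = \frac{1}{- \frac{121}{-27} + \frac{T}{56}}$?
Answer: $\frac{6493}{756} \approx 8.5886$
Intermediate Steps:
$N = 230$
$g{\left(T \right)} = \frac{1}{\frac{121}{27} + \frac{T}{56}}$ ($g{\left(T \right)} = \frac{1}{\left(-121\right) \left(- \frac{1}{27}\right) + T \frac{1}{56}} = \frac{1}{\frac{121}{27} + \frac{T}{56}}$)
$\frac{1}{g{\left(N \right)}} = \frac{1}{1512 \frac{1}{6776 + 27 \cdot 230}} = \frac{1}{1512 \frac{1}{6776 + 6210}} = \frac{1}{1512 \cdot \frac{1}{12986}} = \frac{1}{\frac{756}{6493}} = \frac{6493}{756}$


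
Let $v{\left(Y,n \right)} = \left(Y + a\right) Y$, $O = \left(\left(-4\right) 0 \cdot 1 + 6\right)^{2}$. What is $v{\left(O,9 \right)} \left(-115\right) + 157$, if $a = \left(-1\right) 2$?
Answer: $-140603$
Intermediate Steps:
$a = -2$
$O = 36$ ($O = \left(0 \cdot 1 + 6\right)^{2} = \left(0 + 6\right)^{2} = 6^{2} = 36$)
$v{\left(Y,n \right)} = Y \left(-2 + Y\right)$ ($v{\left(Y,n \right)} = \left(Y - 2\right) Y = \left(-2 + Y\right) Y = Y \left(-2 + Y\right)$)
$v{\left(O,9 \right)} \left(-115\right) + 157 = 36 \left(-2 + 36\right) \left(-115\right) + 157 = 36 \cdot 34 \left(-115\right) + 157 = 1224 \left(-115\right) + 157 = -140760 + 157 = -140603$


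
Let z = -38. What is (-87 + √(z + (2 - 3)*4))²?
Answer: (87 - I*√42)² ≈ 7527.0 - 1127.6*I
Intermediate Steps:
(-87 + √(z + (2 - 3)*4))² = (-87 + √(-38 + (2 - 3)*4))² = (-87 + √(-38 - 1*4))² = (-87 + √(-38 - 4))² = (-87 + √(-42))² = (-87 + I*√42)²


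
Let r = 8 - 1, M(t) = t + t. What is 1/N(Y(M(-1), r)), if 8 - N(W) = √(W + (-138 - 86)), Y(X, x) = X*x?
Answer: 4/151 + I*√238/302 ≈ 0.02649 + 0.051084*I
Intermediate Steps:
M(t) = 2*t
r = 7
N(W) = 8 - √(-224 + W) (N(W) = 8 - √(W + (-138 - 86)) = 8 - √(W - 224) = 8 - √(-224 + W))
1/N(Y(M(-1), r)) = 1/(8 - √(-224 + (2*(-1))*7)) = 1/(8 - √(-224 - 2*7)) = 1/(8 - √(-224 - 14)) = 1/(8 - √(-238)) = 1/(8 - I*√238)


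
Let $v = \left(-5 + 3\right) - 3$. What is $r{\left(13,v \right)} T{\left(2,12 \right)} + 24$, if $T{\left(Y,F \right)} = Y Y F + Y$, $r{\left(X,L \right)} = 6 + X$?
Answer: $974$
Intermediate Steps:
$v = -5$ ($v = -2 - 3 = -5$)
$T{\left(Y,F \right)} = Y + F Y^{2}$ ($T{\left(Y,F \right)} = Y^{2} F + Y = F Y^{2} + Y = Y + F Y^{2}$)
$r{\left(13,v \right)} T{\left(2,12 \right)} + 24 = \left(6 + 13\right) 2 \left(1 + 12 \cdot 2\right) + 24 = 19 \cdot 2 \left(1 + 24\right) + 24 = 19 \cdot 2 \cdot 25 + 24 = 19 \cdot 50 + 24 = 950 + 24 = 974$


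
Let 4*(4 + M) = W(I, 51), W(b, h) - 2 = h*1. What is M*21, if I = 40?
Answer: 777/4 ≈ 194.25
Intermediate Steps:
W(b, h) = 2 + h (W(b, h) = 2 + h*1 = 2 + h)
M = 37/4 (M = -4 + (2 + 51)/4 = -4 + (1/4)*53 = -4 + 53/4 = 37/4 ≈ 9.2500)
M*21 = (37/4)*21 = 777/4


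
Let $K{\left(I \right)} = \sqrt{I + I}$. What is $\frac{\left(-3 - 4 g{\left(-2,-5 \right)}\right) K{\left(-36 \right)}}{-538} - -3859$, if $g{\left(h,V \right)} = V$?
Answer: $3859 - \frac{51 i \sqrt{2}}{269} \approx 3859.0 - 0.26812 i$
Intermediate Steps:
$K{\left(I \right)} = \sqrt{2} \sqrt{I}$ ($K{\left(I \right)} = \sqrt{2 I} = \sqrt{2} \sqrt{I}$)
$\frac{\left(-3 - 4 g{\left(-2,-5 \right)}\right) K{\left(-36 \right)}}{-538} - -3859 = \frac{\left(-3 - -20\right) \sqrt{2} \sqrt{-36}}{-538} - -3859 = \left(-3 + 20\right) \sqrt{2} \cdot 6 i \left(- \frac{1}{538}\right) + 3859 = 17 \cdot 6 i \sqrt{2} \left(- \frac{1}{538}\right) + 3859 = 102 i \sqrt{2} \left(- \frac{1}{538}\right) + 3859 = - \frac{51 i \sqrt{2}}{269} + 3859 = 3859 - \frac{51 i \sqrt{2}}{269}$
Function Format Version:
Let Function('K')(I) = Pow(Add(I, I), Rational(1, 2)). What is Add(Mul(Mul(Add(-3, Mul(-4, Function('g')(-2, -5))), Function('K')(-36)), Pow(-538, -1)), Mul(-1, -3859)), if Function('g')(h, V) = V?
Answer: Add(3859, Mul(Rational(-51, 269), I, Pow(2, Rational(1, 2)))) ≈ Add(3859.0, Mul(-0.26812, I))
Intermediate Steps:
Function('K')(I) = Mul(Pow(2, Rational(1, 2)), Pow(I, Rational(1, 2))) (Function('K')(I) = Pow(Mul(2, I), Rational(1, 2)) = Mul(Pow(2, Rational(1, 2)), Pow(I, Rational(1, 2))))
Add(Mul(Mul(Add(-3, Mul(-4, Function('g')(-2, -5))), Function('K')(-36)), Pow(-538, -1)), Mul(-1, -3859)) = Add(Mul(Mul(Add(-3, Mul(-4, -5)), Mul(Pow(2, Rational(1, 2)), Pow(-36, Rational(1, 2)))), Pow(-538, -1)), Mul(-1, -3859)) = Add(Mul(Mul(Add(-3, 20), Mul(Pow(2, Rational(1, 2)), Mul(6, I))), Rational(-1, 538)), 3859) = Add(Mul(Mul(17, Mul(6, I, Pow(2, Rational(1, 2)))), Rational(-1, 538)), 3859) = Add(Mul(Mul(102, I, Pow(2, Rational(1, 2))), Rational(-1, 538)), 3859) = Add(Mul(Rational(-51, 269), I, Pow(2, Rational(1, 2))), 3859) = Add(3859, Mul(Rational(-51, 269), I, Pow(2, Rational(1, 2))))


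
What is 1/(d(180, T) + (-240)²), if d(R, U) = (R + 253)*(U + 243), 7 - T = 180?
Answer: 1/87910 ≈ 1.1375e-5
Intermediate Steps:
T = -173 (T = 7 - 1*180 = 7 - 180 = -173)
d(R, U) = (243 + U)*(253 + R) (d(R, U) = (253 + R)*(243 + U) = (243 + U)*(253 + R))
1/(d(180, T) + (-240)²) = 1/((61479 + 243*180 + 253*(-173) + 180*(-173)) + (-240)²) = 1/((61479 + 43740 - 43769 - 31140) + 57600) = 1/(30310 + 57600) = 1/87910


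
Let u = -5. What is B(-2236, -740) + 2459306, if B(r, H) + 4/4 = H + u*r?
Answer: 2469745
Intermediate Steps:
B(r, H) = -1 + H - 5*r (B(r, H) = -1 + (H - 5*r) = -1 + H - 5*r)
B(-2236, -740) + 2459306 = (-1 - 740 - 5*(-2236)) + 2459306 = (-1 - 740 + 11180) + 2459306 = 10439 + 2459306 = 2469745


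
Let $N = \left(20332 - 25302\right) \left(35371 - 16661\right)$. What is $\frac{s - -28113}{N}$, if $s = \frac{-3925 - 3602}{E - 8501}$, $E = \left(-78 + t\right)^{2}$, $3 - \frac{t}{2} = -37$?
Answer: $- \frac{59720922}{197531245975} \approx -0.00030234$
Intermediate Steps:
$t = 80$ ($t = 6 - -74 = 6 + 74 = 80$)
$E = 4$ ($E = \left(-78 + 80\right)^{2} = 2^{2} = 4$)
$s = \frac{7527}{8497}$ ($s = \frac{-3925 - 3602}{4 - 8501} = - \frac{7527}{-8497} = \left(-7527\right) \left(- \frac{1}{8497}\right) = \frac{7527}{8497} \approx 0.88584$)
$N = -92988700$ ($N = \left(-4970\right) 18710 = -92988700$)
$\frac{s - -28113}{N} = \frac{\frac{7527}{8497} - -28113}{-92988700} = \left(\frac{7527}{8497} + 28113\right) \left(- \frac{1}{92988700}\right) = \frac{238883688}{8497} \left(- \frac{1}{92988700}\right) = - \frac{59720922}{197531245975}$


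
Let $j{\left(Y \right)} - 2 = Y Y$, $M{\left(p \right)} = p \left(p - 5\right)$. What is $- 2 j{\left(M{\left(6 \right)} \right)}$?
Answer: $-76$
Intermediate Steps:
$M{\left(p \right)} = p \left(-5 + p\right)$
$j{\left(Y \right)} = 2 + Y^{2}$ ($j{\left(Y \right)} = 2 + Y Y = 2 + Y^{2}$)
$- 2 j{\left(M{\left(6 \right)} \right)} = - 2 \left(2 + \left(6 \left(-5 + 6\right)\right)^{2}\right) = - 2 \left(2 + \left(6 \cdot 1\right)^{2}\right) = - 2 \left(2 + 6^{2}\right) = - 2 \left(2 + 36\right) = \left(-2\right) 38 = -76$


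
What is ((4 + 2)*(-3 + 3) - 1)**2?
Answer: 1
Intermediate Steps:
((4 + 2)*(-3 + 3) - 1)**2 = (6*0 - 1)**2 = (0 - 1)**2 = (-1)**2 = 1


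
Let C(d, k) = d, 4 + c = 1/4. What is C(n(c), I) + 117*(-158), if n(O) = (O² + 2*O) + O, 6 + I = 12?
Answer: -295731/16 ≈ -18483.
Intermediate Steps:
I = 6 (I = -6 + 12 = 6)
c = -15/4 (c = -4 + 1/4 = -4 + 1*(¼) = -4 + ¼ = -15/4 ≈ -3.7500)
n(O) = O² + 3*O
C(n(c), I) + 117*(-158) = -15*(3 - 15/4)/4 + 117*(-158) = -15/4*(-¾) - 18486 = 45/16 - 18486 = -295731/16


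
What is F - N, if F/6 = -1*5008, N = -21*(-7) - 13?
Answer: -30182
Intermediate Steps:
N = 134 (N = 147 - 13 = 134)
F = -30048 (F = 6*(-1*5008) = 6*(-5008) = -30048)
F - N = -30048 - 1*134 = -30048 - 134 = -30182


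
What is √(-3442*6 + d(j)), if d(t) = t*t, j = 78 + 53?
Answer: I*√3491 ≈ 59.085*I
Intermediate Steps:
j = 131
d(t) = t²
√(-3442*6 + d(j)) = √(-3442*6 + 131²) = √(-20652 + 17161) = √(-3491) = I*√3491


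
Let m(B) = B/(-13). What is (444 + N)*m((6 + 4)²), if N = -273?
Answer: -17100/13 ≈ -1315.4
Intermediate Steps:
m(B) = -B/13 (m(B) = B*(-1/13) = -B/13)
(444 + N)*m((6 + 4)²) = (444 - 273)*(-(6 + 4)²/13) = 171*(-1/13*10²) = 171*(-1/13*100) = 171*(-100/13) = -17100/13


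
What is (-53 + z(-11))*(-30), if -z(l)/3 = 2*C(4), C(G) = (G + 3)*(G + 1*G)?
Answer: 11670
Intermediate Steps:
C(G) = 2*G*(3 + G) (C(G) = (3 + G)*(G + G) = (3 + G)*(2*G) = 2*G*(3 + G))
z(l) = -336 (z(l) = -6*2*4*(3 + 4) = -6*2*4*7 = -6*56 = -3*112 = -336)
(-53 + z(-11))*(-30) = (-53 - 336)*(-30) = -389*(-30) = 11670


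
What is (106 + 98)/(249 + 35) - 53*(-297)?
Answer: 1117662/71 ≈ 15742.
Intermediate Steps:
(106 + 98)/(249 + 35) - 53*(-297) = 204/284 + 15741 = 204*(1/284) + 15741 = 51/71 + 15741 = 1117662/71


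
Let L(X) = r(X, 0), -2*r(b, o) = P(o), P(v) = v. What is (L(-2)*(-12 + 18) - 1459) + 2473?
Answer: 1014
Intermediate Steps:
r(b, o) = -o/2
L(X) = 0 (L(X) = -½*0 = 0)
(L(-2)*(-12 + 18) - 1459) + 2473 = (0*(-12 + 18) - 1459) + 2473 = (0*6 - 1459) + 2473 = (0 - 1459) + 2473 = -1459 + 2473 = 1014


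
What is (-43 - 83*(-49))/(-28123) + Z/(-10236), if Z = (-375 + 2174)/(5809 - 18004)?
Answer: -502257359203/3510538406460 ≈ -0.14307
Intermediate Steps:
Z = -1799/12195 (Z = 1799/(-12195) = 1799*(-1/12195) = -1799/12195 ≈ -0.14752)
(-43 - 83*(-49))/(-28123) + Z/(-10236) = (-43 - 83*(-49))/(-28123) - 1799/12195/(-10236) = (-43 + 4067)*(-1/28123) - 1799/12195*(-1/10236) = 4024*(-1/28123) + 1799/124828020 = -4024/28123 + 1799/124828020 = -502257359203/3510538406460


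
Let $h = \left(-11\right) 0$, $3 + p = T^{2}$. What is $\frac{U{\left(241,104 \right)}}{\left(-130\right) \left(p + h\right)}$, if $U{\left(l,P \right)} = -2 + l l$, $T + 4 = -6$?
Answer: $- \frac{58079}{12610} \approx -4.6058$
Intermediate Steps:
$T = -10$ ($T = -4 - 6 = -10$)
$U{\left(l,P \right)} = -2 + l^{2}$
$p = 97$ ($p = -3 + \left(-10\right)^{2} = -3 + 100 = 97$)
$h = 0$
$\frac{U{\left(241,104 \right)}}{\left(-130\right) \left(p + h\right)} = \frac{-2 + 241^{2}}{\left(-130\right) \left(97 + 0\right)} = \frac{-2 + 58081}{\left(-130\right) 97} = \frac{58079}{-12610} = 58079 \left(- \frac{1}{12610}\right) = - \frac{58079}{12610}$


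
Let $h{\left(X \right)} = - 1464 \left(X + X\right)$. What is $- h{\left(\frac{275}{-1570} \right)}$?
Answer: $- \frac{80520}{157} \approx -512.87$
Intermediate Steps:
$h{\left(X \right)} = - 2928 X$ ($h{\left(X \right)} = - 1464 \cdot 2 X = - 2928 X$)
$- h{\left(\frac{275}{-1570} \right)} = - \left(-2928\right) \frac{275}{-1570} = - \left(-2928\right) 275 \left(- \frac{1}{1570}\right) = - \frac{\left(-2928\right) \left(-55\right)}{314} = \left(-1\right) \frac{80520}{157} = - \frac{80520}{157}$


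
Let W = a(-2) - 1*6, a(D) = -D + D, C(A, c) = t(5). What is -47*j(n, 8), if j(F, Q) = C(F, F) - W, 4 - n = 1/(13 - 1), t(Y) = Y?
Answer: -517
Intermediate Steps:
C(A, c) = 5
n = 47/12 (n = 4 - 1/(13 - 1) = 4 - 1/12 = 47/12 ≈ 3.9167)
a(D) = 0
W = -6 (W = 0 - 1*6 = 0 - 6 = -6)
j(F, Q) = 11 (j(F, Q) = 5 - 1*(-6) = 5 + 6 = 11)
-47*j(n, 8) = -47*11 = -517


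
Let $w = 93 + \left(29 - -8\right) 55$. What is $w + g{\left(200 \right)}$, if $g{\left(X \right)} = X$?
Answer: $2328$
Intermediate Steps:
$w = 2128$ ($w = 93 + \left(29 + 8\right) 55 = 93 + 37 \cdot 55 = 93 + 2035 = 2128$)
$w + g{\left(200 \right)} = 2128 + 200 = 2328$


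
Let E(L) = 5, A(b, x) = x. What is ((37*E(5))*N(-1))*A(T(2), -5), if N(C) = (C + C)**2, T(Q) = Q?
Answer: -3700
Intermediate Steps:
N(C) = 4*C**2 (N(C) = (2*C)**2 = 4*C**2)
((37*E(5))*N(-1))*A(T(2), -5) = ((37*5)*(4*(-1)**2))*(-5) = (185*(4*1))*(-5) = (185*4)*(-5) = 740*(-5) = -3700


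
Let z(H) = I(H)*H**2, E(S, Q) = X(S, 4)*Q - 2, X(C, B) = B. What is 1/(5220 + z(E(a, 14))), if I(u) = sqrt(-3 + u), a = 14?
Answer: -145/11289096 + 9*sqrt(51)/1254344 ≈ 3.8396e-5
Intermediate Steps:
E(S, Q) = -2 + 4*Q (E(S, Q) = 4*Q - 2 = -2 + 4*Q)
z(H) = H**2*sqrt(-3 + H) (z(H) = sqrt(-3 + H)*H**2 = H**2*sqrt(-3 + H))
1/(5220 + z(E(a, 14))) = 1/(5220 + (-2 + 4*14)**2*sqrt(-3 + (-2 + 4*14))) = 1/(5220 + (-2 + 56)**2*sqrt(-3 + (-2 + 56))) = 1/(5220 + 54**2*sqrt(-3 + 54)) = 1/(5220 + 2916*sqrt(51))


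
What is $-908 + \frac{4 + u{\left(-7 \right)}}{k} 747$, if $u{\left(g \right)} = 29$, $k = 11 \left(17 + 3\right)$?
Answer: $- \frac{15919}{20} \approx -795.95$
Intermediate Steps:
$k = 220$ ($k = 11 \cdot 20 = 220$)
$-908 + \frac{4 + u{\left(-7 \right)}}{k} 747 = -908 + \frac{4 + 29}{220} \cdot 747 = -908 + 33 \cdot \frac{1}{220} \cdot 747 = -908 + \frac{3}{20} \cdot 747 = -908 + \frac{2241}{20} = - \frac{15919}{20}$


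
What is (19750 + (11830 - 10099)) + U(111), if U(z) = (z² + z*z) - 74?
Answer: 46049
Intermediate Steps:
U(z) = -74 + 2*z² (U(z) = (z² + z²) - 74 = 2*z² - 74 = -74 + 2*z²)
(19750 + (11830 - 10099)) + U(111) = (19750 + (11830 - 10099)) + (-74 + 2*111²) = (19750 + 1731) + (-74 + 2*12321) = 21481 + (-74 + 24642) = 21481 + 24568 = 46049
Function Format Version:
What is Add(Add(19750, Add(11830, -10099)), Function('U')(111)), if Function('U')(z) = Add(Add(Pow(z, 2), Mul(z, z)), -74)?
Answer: 46049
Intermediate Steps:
Function('U')(z) = Add(-74, Mul(2, Pow(z, 2))) (Function('U')(z) = Add(Add(Pow(z, 2), Pow(z, 2)), -74) = Add(Mul(2, Pow(z, 2)), -74) = Add(-74, Mul(2, Pow(z, 2))))
Add(Add(19750, Add(11830, -10099)), Function('U')(111)) = Add(Add(19750, Add(11830, -10099)), Add(-74, Mul(2, Pow(111, 2)))) = Add(Add(19750, 1731), Add(-74, Mul(2, 12321))) = Add(21481, Add(-74, 24642)) = Add(21481, 24568) = 46049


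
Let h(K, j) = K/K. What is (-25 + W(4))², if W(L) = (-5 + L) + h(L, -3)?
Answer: 625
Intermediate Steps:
h(K, j) = 1
W(L) = -4 + L (W(L) = (-5 + L) + 1 = -4 + L)
(-25 + W(4))² = (-25 + (-4 + 4))² = (-25 + 0)² = (-25)² = 625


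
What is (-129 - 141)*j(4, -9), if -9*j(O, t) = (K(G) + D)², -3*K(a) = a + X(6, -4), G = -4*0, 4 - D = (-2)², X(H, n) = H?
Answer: 120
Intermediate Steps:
D = 0 (D = 4 - 1*(-2)² = 4 - 1*4 = 4 - 4 = 0)
G = 0
K(a) = -2 - a/3 (K(a) = -(a + 6)/3 = -(6 + a)/3 = -2 - a/3)
j(O, t) = -4/9 (j(O, t) = -((-2 - ⅓*0) + 0)²/9 = -((-2 + 0) + 0)²/9 = -(-2 + 0)²/9 = -⅑*(-2)² = -⅑*4 = -4/9)
(-129 - 141)*j(4, -9) = (-129 - 141)*(-4/9) = -270*(-4/9) = 120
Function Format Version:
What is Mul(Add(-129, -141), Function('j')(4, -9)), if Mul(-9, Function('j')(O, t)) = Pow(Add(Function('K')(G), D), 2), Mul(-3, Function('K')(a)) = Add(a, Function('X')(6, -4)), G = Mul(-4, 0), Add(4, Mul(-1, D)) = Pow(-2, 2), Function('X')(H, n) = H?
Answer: 120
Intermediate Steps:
D = 0 (D = Add(4, Mul(-1, Pow(-2, 2))) = Add(4, Mul(-1, 4)) = Add(4, -4) = 0)
G = 0
Function('K')(a) = Add(-2, Mul(Rational(-1, 3), a)) (Function('K')(a) = Mul(Rational(-1, 3), Add(a, 6)) = Mul(Rational(-1, 3), Add(6, a)) = Add(-2, Mul(Rational(-1, 3), a)))
Function('j')(O, t) = Rational(-4, 9) (Function('j')(O, t) = Mul(Rational(-1, 9), Pow(Add(Add(-2, Mul(Rational(-1, 3), 0)), 0), 2)) = Mul(Rational(-1, 9), Pow(Add(Add(-2, 0), 0), 2)) = Mul(Rational(-1, 9), Pow(Add(-2, 0), 2)) = Mul(Rational(-1, 9), Pow(-2, 2)) = Mul(Rational(-1, 9), 4) = Rational(-4, 9))
Mul(Add(-129, -141), Function('j')(4, -9)) = Mul(Add(-129, -141), Rational(-4, 9)) = Mul(-270, Rational(-4, 9)) = 120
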